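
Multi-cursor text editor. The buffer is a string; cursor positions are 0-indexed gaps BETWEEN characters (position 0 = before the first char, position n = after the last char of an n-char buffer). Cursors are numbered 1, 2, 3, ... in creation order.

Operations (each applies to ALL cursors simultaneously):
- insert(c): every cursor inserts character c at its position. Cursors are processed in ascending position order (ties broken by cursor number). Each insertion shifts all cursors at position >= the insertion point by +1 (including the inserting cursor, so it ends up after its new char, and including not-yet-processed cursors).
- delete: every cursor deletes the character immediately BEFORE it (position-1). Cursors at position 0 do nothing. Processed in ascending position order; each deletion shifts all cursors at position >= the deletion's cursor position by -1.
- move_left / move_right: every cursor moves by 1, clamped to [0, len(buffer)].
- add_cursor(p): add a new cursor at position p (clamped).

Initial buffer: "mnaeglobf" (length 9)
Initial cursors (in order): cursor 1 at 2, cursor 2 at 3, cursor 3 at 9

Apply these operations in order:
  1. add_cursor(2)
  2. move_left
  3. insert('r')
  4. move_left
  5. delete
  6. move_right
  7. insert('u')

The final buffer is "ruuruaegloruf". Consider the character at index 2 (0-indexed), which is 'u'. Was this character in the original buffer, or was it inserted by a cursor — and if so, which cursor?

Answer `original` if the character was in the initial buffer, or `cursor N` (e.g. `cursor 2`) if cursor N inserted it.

After op 1 (add_cursor(2)): buffer="mnaeglobf" (len 9), cursors c1@2 c4@2 c2@3 c3@9, authorship .........
After op 2 (move_left): buffer="mnaeglobf" (len 9), cursors c1@1 c4@1 c2@2 c3@8, authorship .........
After op 3 (insert('r')): buffer="mrrnraeglobrf" (len 13), cursors c1@3 c4@3 c2@5 c3@12, authorship .14.2......3.
After op 4 (move_left): buffer="mrrnraeglobrf" (len 13), cursors c1@2 c4@2 c2@4 c3@11, authorship .14.2......3.
After op 5 (delete): buffer="rraeglorf" (len 9), cursors c1@0 c4@0 c2@1 c3@7, authorship 42.....3.
After op 6 (move_right): buffer="rraeglorf" (len 9), cursors c1@1 c4@1 c2@2 c3@8, authorship 42.....3.
After op 7 (insert('u')): buffer="ruuruaegloruf" (len 13), cursors c1@3 c4@3 c2@5 c3@12, authorship 41422.....33.
Authorship (.=original, N=cursor N): 4 1 4 2 2 . . . . . 3 3 .
Index 2: author = 4

Answer: cursor 4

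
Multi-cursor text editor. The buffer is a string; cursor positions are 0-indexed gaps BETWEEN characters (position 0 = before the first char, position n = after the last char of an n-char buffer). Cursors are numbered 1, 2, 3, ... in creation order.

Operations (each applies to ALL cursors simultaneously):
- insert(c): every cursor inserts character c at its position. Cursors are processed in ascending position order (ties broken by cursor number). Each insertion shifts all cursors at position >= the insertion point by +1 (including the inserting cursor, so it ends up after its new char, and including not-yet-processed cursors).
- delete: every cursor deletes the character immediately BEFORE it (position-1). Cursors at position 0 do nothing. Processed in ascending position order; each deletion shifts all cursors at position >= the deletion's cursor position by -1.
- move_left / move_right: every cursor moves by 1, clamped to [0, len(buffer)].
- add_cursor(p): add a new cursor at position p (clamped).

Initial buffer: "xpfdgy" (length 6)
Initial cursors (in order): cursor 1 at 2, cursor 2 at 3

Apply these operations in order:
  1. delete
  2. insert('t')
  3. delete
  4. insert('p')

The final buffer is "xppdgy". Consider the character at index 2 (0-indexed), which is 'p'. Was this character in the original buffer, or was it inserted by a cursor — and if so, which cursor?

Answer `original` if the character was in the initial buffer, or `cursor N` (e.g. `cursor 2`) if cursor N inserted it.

After op 1 (delete): buffer="xdgy" (len 4), cursors c1@1 c2@1, authorship ....
After op 2 (insert('t')): buffer="xttdgy" (len 6), cursors c1@3 c2@3, authorship .12...
After op 3 (delete): buffer="xdgy" (len 4), cursors c1@1 c2@1, authorship ....
After op 4 (insert('p')): buffer="xppdgy" (len 6), cursors c1@3 c2@3, authorship .12...
Authorship (.=original, N=cursor N): . 1 2 . . .
Index 2: author = 2

Answer: cursor 2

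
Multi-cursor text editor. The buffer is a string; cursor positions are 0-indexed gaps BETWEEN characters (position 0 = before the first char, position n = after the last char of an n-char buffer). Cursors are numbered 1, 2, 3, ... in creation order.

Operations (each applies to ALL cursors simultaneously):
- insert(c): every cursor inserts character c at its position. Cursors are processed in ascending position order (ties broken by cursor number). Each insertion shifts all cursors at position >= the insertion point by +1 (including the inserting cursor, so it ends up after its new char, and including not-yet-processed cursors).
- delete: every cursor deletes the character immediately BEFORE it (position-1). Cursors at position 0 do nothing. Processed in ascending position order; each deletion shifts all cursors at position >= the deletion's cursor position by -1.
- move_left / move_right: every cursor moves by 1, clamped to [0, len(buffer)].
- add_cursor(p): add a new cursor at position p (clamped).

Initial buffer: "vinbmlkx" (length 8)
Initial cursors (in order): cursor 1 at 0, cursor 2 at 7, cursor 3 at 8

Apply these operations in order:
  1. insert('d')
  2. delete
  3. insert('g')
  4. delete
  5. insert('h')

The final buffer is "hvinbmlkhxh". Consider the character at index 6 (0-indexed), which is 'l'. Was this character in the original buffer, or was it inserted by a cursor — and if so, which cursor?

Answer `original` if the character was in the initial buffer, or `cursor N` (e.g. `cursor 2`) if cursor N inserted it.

After op 1 (insert('d')): buffer="dvinbmlkdxd" (len 11), cursors c1@1 c2@9 c3@11, authorship 1.......2.3
After op 2 (delete): buffer="vinbmlkx" (len 8), cursors c1@0 c2@7 c3@8, authorship ........
After op 3 (insert('g')): buffer="gvinbmlkgxg" (len 11), cursors c1@1 c2@9 c3@11, authorship 1.......2.3
After op 4 (delete): buffer="vinbmlkx" (len 8), cursors c1@0 c2@7 c3@8, authorship ........
After op 5 (insert('h')): buffer="hvinbmlkhxh" (len 11), cursors c1@1 c2@9 c3@11, authorship 1.......2.3
Authorship (.=original, N=cursor N): 1 . . . . . . . 2 . 3
Index 6: author = original

Answer: original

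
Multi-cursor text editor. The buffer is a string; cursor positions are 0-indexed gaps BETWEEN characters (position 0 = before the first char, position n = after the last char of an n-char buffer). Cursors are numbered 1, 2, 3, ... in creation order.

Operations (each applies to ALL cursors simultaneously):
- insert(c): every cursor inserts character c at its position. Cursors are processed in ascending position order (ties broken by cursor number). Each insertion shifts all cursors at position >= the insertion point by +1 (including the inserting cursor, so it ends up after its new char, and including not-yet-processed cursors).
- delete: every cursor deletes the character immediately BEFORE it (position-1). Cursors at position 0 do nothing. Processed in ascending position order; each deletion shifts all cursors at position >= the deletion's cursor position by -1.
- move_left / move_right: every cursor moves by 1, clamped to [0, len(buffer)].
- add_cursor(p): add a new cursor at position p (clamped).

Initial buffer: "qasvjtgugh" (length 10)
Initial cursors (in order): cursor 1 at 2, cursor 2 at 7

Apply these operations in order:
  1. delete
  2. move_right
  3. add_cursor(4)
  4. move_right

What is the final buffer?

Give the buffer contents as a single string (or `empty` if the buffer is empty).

Answer: qsvjtugh

Derivation:
After op 1 (delete): buffer="qsvjtugh" (len 8), cursors c1@1 c2@5, authorship ........
After op 2 (move_right): buffer="qsvjtugh" (len 8), cursors c1@2 c2@6, authorship ........
After op 3 (add_cursor(4)): buffer="qsvjtugh" (len 8), cursors c1@2 c3@4 c2@6, authorship ........
After op 4 (move_right): buffer="qsvjtugh" (len 8), cursors c1@3 c3@5 c2@7, authorship ........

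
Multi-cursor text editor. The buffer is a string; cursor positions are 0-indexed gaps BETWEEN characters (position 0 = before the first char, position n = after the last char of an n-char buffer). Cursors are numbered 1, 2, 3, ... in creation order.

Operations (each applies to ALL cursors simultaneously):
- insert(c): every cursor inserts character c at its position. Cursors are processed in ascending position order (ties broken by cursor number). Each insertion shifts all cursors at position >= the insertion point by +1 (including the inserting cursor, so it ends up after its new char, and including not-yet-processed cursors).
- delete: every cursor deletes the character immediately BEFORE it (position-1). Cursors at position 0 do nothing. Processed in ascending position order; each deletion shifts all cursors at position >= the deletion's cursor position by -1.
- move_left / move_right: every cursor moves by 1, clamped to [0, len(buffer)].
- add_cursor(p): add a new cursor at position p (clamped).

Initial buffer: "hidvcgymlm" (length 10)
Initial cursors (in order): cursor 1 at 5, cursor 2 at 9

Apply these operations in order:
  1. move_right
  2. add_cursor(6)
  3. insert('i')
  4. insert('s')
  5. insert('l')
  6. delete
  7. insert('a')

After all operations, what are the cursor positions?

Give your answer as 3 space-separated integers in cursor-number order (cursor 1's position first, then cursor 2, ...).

After op 1 (move_right): buffer="hidvcgymlm" (len 10), cursors c1@6 c2@10, authorship ..........
After op 2 (add_cursor(6)): buffer="hidvcgymlm" (len 10), cursors c1@6 c3@6 c2@10, authorship ..........
After op 3 (insert('i')): buffer="hidvcgiiymlmi" (len 13), cursors c1@8 c3@8 c2@13, authorship ......13....2
After op 4 (insert('s')): buffer="hidvcgiissymlmis" (len 16), cursors c1@10 c3@10 c2@16, authorship ......1313....22
After op 5 (insert('l')): buffer="hidvcgiissllymlmisl" (len 19), cursors c1@12 c3@12 c2@19, authorship ......131313....222
After op 6 (delete): buffer="hidvcgiissymlmis" (len 16), cursors c1@10 c3@10 c2@16, authorship ......1313....22
After op 7 (insert('a')): buffer="hidvcgiissaaymlmisa" (len 19), cursors c1@12 c3@12 c2@19, authorship ......131313....222

Answer: 12 19 12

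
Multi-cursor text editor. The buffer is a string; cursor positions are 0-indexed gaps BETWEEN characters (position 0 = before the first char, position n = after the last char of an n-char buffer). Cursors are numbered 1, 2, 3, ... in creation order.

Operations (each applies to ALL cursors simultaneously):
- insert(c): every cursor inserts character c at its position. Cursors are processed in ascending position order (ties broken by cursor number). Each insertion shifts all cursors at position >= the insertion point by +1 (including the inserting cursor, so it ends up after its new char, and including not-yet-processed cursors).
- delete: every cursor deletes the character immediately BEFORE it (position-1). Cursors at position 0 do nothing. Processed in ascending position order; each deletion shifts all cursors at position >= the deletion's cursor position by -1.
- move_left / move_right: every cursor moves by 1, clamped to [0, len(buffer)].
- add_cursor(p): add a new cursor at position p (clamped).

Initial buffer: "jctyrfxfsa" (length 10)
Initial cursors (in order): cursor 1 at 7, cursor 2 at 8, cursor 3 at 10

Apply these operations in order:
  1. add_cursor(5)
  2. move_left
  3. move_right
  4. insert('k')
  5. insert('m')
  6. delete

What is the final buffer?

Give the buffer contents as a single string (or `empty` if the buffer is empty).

After op 1 (add_cursor(5)): buffer="jctyrfxfsa" (len 10), cursors c4@5 c1@7 c2@8 c3@10, authorship ..........
After op 2 (move_left): buffer="jctyrfxfsa" (len 10), cursors c4@4 c1@6 c2@7 c3@9, authorship ..........
After op 3 (move_right): buffer="jctyrfxfsa" (len 10), cursors c4@5 c1@7 c2@8 c3@10, authorship ..........
After op 4 (insert('k')): buffer="jctyrkfxkfksak" (len 14), cursors c4@6 c1@9 c2@11 c3@14, authorship .....4..1.2..3
After op 5 (insert('m')): buffer="jctyrkmfxkmfkmsakm" (len 18), cursors c4@7 c1@11 c2@14 c3@18, authorship .....44..11.22..33
After op 6 (delete): buffer="jctyrkfxkfksak" (len 14), cursors c4@6 c1@9 c2@11 c3@14, authorship .....4..1.2..3

Answer: jctyrkfxkfksak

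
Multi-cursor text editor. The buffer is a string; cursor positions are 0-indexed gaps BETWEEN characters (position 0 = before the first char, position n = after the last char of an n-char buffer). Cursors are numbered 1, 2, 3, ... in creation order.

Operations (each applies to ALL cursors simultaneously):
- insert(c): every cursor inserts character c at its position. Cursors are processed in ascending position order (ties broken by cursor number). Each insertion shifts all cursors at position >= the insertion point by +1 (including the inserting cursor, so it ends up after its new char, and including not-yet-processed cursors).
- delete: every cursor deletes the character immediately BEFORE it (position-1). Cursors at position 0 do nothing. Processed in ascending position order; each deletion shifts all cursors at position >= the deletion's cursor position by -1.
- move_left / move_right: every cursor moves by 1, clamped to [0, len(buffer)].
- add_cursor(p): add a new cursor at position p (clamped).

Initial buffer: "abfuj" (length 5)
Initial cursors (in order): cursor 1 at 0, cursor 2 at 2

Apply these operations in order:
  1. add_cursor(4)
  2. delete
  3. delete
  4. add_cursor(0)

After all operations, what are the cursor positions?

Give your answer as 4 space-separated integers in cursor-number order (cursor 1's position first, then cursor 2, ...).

After op 1 (add_cursor(4)): buffer="abfuj" (len 5), cursors c1@0 c2@2 c3@4, authorship .....
After op 2 (delete): buffer="afj" (len 3), cursors c1@0 c2@1 c3@2, authorship ...
After op 3 (delete): buffer="j" (len 1), cursors c1@0 c2@0 c3@0, authorship .
After op 4 (add_cursor(0)): buffer="j" (len 1), cursors c1@0 c2@0 c3@0 c4@0, authorship .

Answer: 0 0 0 0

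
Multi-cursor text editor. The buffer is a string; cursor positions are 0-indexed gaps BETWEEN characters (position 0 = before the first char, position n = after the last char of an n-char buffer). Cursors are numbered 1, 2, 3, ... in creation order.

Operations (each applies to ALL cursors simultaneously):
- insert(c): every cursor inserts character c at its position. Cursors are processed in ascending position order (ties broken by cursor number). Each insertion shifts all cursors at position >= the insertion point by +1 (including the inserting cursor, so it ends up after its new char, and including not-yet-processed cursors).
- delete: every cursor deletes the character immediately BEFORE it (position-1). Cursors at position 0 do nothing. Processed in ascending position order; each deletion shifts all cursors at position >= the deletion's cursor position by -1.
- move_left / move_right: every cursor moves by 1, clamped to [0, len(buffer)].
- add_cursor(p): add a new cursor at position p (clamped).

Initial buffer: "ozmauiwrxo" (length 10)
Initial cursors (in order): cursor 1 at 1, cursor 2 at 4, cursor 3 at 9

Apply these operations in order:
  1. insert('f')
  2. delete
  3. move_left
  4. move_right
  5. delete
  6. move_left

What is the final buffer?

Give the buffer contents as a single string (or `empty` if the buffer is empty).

Answer: zmuiwro

Derivation:
After op 1 (insert('f')): buffer="ofzmafuiwrxfo" (len 13), cursors c1@2 c2@6 c3@12, authorship .1...2.....3.
After op 2 (delete): buffer="ozmauiwrxo" (len 10), cursors c1@1 c2@4 c3@9, authorship ..........
After op 3 (move_left): buffer="ozmauiwrxo" (len 10), cursors c1@0 c2@3 c3@8, authorship ..........
After op 4 (move_right): buffer="ozmauiwrxo" (len 10), cursors c1@1 c2@4 c3@9, authorship ..........
After op 5 (delete): buffer="zmuiwro" (len 7), cursors c1@0 c2@2 c3@6, authorship .......
After op 6 (move_left): buffer="zmuiwro" (len 7), cursors c1@0 c2@1 c3@5, authorship .......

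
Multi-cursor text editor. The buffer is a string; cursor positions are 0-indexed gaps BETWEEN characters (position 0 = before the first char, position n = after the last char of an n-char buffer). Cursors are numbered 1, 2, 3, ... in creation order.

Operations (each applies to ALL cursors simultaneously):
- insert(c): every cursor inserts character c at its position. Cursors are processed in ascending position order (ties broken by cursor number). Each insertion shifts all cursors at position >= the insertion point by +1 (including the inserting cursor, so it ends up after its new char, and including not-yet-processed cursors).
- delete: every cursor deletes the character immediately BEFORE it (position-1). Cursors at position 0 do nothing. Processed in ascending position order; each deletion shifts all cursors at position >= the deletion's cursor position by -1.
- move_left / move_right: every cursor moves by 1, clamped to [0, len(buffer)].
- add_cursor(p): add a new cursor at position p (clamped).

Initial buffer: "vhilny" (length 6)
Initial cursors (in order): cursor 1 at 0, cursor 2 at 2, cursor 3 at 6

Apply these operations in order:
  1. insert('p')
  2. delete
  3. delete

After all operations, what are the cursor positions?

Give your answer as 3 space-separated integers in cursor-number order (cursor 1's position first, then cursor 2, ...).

Answer: 0 1 4

Derivation:
After op 1 (insert('p')): buffer="pvhpilnyp" (len 9), cursors c1@1 c2@4 c3@9, authorship 1..2....3
After op 2 (delete): buffer="vhilny" (len 6), cursors c1@0 c2@2 c3@6, authorship ......
After op 3 (delete): buffer="viln" (len 4), cursors c1@0 c2@1 c3@4, authorship ....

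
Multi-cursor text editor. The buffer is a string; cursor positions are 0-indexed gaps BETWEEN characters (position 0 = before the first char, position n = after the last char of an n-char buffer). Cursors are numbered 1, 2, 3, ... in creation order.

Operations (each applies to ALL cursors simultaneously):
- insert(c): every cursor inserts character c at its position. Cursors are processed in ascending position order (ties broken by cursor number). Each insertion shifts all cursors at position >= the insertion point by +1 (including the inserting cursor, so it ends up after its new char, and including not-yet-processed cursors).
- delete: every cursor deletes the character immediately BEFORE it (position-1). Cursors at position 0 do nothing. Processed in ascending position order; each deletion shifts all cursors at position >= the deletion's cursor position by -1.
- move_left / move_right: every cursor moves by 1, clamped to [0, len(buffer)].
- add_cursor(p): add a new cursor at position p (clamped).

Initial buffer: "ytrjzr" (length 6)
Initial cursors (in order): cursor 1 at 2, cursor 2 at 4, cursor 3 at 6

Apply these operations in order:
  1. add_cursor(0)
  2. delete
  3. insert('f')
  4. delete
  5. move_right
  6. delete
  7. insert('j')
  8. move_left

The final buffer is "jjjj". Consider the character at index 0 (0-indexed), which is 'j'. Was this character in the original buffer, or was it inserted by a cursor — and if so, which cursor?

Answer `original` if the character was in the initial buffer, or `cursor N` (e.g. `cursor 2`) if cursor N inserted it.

After op 1 (add_cursor(0)): buffer="ytrjzr" (len 6), cursors c4@0 c1@2 c2@4 c3@6, authorship ......
After op 2 (delete): buffer="yrz" (len 3), cursors c4@0 c1@1 c2@2 c3@3, authorship ...
After op 3 (insert('f')): buffer="fyfrfzf" (len 7), cursors c4@1 c1@3 c2@5 c3@7, authorship 4.1.2.3
After op 4 (delete): buffer="yrz" (len 3), cursors c4@0 c1@1 c2@2 c3@3, authorship ...
After op 5 (move_right): buffer="yrz" (len 3), cursors c4@1 c1@2 c2@3 c3@3, authorship ...
After op 6 (delete): buffer="" (len 0), cursors c1@0 c2@0 c3@0 c4@0, authorship 
After op 7 (insert('j')): buffer="jjjj" (len 4), cursors c1@4 c2@4 c3@4 c4@4, authorship 1234
After op 8 (move_left): buffer="jjjj" (len 4), cursors c1@3 c2@3 c3@3 c4@3, authorship 1234
Authorship (.=original, N=cursor N): 1 2 3 4
Index 0: author = 1

Answer: cursor 1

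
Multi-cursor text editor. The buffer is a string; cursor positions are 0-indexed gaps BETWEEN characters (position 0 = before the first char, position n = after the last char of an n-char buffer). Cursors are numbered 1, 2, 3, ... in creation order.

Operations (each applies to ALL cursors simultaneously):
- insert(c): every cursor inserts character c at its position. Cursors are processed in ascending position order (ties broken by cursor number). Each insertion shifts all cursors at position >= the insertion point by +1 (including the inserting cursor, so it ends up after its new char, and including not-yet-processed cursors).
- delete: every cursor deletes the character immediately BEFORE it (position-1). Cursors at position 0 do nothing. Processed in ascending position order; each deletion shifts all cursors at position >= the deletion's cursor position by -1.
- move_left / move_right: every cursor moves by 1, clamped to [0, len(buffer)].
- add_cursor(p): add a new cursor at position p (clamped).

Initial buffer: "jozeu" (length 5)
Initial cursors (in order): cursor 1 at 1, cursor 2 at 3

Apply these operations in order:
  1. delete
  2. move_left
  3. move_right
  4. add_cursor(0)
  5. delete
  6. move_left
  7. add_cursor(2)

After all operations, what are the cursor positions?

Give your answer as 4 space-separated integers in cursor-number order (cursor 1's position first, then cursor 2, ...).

After op 1 (delete): buffer="oeu" (len 3), cursors c1@0 c2@1, authorship ...
After op 2 (move_left): buffer="oeu" (len 3), cursors c1@0 c2@0, authorship ...
After op 3 (move_right): buffer="oeu" (len 3), cursors c1@1 c2@1, authorship ...
After op 4 (add_cursor(0)): buffer="oeu" (len 3), cursors c3@0 c1@1 c2@1, authorship ...
After op 5 (delete): buffer="eu" (len 2), cursors c1@0 c2@0 c3@0, authorship ..
After op 6 (move_left): buffer="eu" (len 2), cursors c1@0 c2@0 c3@0, authorship ..
After op 7 (add_cursor(2)): buffer="eu" (len 2), cursors c1@0 c2@0 c3@0 c4@2, authorship ..

Answer: 0 0 0 2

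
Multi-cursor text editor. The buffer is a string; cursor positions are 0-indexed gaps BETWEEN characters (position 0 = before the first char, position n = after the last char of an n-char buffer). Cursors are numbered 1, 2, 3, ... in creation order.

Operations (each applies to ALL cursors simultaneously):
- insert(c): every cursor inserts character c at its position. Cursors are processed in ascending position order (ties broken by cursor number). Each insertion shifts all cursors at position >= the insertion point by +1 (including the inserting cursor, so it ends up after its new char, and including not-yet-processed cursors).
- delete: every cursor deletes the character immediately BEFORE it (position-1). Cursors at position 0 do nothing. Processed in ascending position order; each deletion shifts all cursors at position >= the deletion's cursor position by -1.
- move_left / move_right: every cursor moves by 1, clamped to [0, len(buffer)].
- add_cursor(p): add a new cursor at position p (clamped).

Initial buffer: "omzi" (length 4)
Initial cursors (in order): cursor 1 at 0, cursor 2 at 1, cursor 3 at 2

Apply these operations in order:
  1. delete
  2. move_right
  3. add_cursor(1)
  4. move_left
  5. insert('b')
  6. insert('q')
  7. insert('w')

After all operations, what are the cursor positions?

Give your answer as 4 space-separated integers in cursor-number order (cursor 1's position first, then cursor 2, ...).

After op 1 (delete): buffer="zi" (len 2), cursors c1@0 c2@0 c3@0, authorship ..
After op 2 (move_right): buffer="zi" (len 2), cursors c1@1 c2@1 c3@1, authorship ..
After op 3 (add_cursor(1)): buffer="zi" (len 2), cursors c1@1 c2@1 c3@1 c4@1, authorship ..
After op 4 (move_left): buffer="zi" (len 2), cursors c1@0 c2@0 c3@0 c4@0, authorship ..
After op 5 (insert('b')): buffer="bbbbzi" (len 6), cursors c1@4 c2@4 c3@4 c4@4, authorship 1234..
After op 6 (insert('q')): buffer="bbbbqqqqzi" (len 10), cursors c1@8 c2@8 c3@8 c4@8, authorship 12341234..
After op 7 (insert('w')): buffer="bbbbqqqqwwwwzi" (len 14), cursors c1@12 c2@12 c3@12 c4@12, authorship 123412341234..

Answer: 12 12 12 12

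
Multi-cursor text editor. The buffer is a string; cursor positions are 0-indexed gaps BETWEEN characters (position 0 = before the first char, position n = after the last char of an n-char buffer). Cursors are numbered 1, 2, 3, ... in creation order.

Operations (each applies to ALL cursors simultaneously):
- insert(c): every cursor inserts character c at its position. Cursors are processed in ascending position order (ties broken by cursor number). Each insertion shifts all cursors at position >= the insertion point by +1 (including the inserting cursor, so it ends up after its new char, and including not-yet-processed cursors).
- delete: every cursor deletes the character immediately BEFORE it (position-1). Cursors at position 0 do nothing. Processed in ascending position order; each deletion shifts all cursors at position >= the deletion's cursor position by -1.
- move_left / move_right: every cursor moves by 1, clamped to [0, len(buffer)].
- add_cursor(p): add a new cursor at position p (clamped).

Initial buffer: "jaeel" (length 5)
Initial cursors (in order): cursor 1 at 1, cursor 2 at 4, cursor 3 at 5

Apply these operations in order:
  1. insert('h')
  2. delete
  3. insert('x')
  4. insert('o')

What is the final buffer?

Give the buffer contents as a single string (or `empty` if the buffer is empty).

After op 1 (insert('h')): buffer="jhaeehlh" (len 8), cursors c1@2 c2@6 c3@8, authorship .1...2.3
After op 2 (delete): buffer="jaeel" (len 5), cursors c1@1 c2@4 c3@5, authorship .....
After op 3 (insert('x')): buffer="jxaeexlx" (len 8), cursors c1@2 c2@6 c3@8, authorship .1...2.3
After op 4 (insert('o')): buffer="jxoaeexolxo" (len 11), cursors c1@3 c2@8 c3@11, authorship .11...22.33

Answer: jxoaeexolxo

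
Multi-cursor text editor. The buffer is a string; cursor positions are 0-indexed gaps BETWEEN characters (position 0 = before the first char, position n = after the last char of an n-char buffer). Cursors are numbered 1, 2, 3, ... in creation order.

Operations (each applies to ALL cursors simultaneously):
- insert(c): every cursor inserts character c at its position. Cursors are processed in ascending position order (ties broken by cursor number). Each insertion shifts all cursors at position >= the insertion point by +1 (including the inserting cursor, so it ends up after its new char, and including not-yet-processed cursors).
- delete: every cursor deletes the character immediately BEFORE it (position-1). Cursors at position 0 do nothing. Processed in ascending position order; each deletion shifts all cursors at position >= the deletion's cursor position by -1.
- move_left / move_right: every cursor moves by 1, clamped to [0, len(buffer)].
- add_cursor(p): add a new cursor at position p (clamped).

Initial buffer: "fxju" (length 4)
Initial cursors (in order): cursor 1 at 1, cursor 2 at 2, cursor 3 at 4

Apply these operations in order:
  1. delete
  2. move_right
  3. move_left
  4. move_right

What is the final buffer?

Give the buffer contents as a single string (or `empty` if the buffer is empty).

After op 1 (delete): buffer="j" (len 1), cursors c1@0 c2@0 c3@1, authorship .
After op 2 (move_right): buffer="j" (len 1), cursors c1@1 c2@1 c3@1, authorship .
After op 3 (move_left): buffer="j" (len 1), cursors c1@0 c2@0 c3@0, authorship .
After op 4 (move_right): buffer="j" (len 1), cursors c1@1 c2@1 c3@1, authorship .

Answer: j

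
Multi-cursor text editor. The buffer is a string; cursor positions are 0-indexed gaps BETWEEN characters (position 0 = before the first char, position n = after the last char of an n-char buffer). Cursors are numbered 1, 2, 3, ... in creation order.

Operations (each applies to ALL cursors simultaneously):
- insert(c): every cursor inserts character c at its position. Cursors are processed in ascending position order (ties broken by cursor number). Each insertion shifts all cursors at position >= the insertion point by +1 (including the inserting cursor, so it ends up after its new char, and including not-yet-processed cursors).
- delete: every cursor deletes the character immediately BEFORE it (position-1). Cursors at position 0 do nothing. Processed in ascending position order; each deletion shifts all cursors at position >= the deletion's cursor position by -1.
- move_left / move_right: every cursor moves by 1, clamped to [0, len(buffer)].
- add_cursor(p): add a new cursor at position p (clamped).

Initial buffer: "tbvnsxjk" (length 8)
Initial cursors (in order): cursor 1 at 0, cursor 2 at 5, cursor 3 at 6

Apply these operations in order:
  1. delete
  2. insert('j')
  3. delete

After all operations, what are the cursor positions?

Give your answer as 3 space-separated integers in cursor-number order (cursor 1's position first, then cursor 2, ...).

After op 1 (delete): buffer="tbvnjk" (len 6), cursors c1@0 c2@4 c3@4, authorship ......
After op 2 (insert('j')): buffer="jtbvnjjjk" (len 9), cursors c1@1 c2@7 c3@7, authorship 1....23..
After op 3 (delete): buffer="tbvnjk" (len 6), cursors c1@0 c2@4 c3@4, authorship ......

Answer: 0 4 4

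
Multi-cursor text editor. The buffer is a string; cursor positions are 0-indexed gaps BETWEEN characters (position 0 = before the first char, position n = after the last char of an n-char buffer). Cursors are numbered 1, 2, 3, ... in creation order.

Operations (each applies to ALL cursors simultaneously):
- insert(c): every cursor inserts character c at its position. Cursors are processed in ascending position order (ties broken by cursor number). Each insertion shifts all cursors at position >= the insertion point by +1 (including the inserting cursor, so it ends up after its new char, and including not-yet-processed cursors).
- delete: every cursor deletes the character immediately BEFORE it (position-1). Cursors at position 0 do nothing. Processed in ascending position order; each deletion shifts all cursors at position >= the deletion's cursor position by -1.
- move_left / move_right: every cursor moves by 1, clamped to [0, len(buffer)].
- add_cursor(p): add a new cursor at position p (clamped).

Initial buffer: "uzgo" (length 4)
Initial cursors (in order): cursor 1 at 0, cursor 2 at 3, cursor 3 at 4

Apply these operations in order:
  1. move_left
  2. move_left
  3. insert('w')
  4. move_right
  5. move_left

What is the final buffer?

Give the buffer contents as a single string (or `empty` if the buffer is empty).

After op 1 (move_left): buffer="uzgo" (len 4), cursors c1@0 c2@2 c3@3, authorship ....
After op 2 (move_left): buffer="uzgo" (len 4), cursors c1@0 c2@1 c3@2, authorship ....
After op 3 (insert('w')): buffer="wuwzwgo" (len 7), cursors c1@1 c2@3 c3@5, authorship 1.2.3..
After op 4 (move_right): buffer="wuwzwgo" (len 7), cursors c1@2 c2@4 c3@6, authorship 1.2.3..
After op 5 (move_left): buffer="wuwzwgo" (len 7), cursors c1@1 c2@3 c3@5, authorship 1.2.3..

Answer: wuwzwgo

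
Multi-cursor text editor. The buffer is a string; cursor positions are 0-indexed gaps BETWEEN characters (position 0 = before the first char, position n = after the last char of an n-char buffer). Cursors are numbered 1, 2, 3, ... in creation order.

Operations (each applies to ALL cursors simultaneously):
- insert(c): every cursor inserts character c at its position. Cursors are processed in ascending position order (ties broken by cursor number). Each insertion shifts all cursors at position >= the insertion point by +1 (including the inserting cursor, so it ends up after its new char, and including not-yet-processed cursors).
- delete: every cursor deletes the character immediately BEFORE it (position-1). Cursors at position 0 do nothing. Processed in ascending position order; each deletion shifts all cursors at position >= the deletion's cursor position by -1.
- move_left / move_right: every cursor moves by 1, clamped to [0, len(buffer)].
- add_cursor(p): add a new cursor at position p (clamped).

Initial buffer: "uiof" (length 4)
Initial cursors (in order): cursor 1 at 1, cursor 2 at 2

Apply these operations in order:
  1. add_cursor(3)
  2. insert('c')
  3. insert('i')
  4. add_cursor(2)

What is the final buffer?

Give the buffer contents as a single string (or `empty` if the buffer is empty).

After op 1 (add_cursor(3)): buffer="uiof" (len 4), cursors c1@1 c2@2 c3@3, authorship ....
After op 2 (insert('c')): buffer="ucicocf" (len 7), cursors c1@2 c2@4 c3@6, authorship .1.2.3.
After op 3 (insert('i')): buffer="uciiciocif" (len 10), cursors c1@3 c2@6 c3@9, authorship .11.22.33.
After op 4 (add_cursor(2)): buffer="uciiciocif" (len 10), cursors c4@2 c1@3 c2@6 c3@9, authorship .11.22.33.

Answer: uciiciocif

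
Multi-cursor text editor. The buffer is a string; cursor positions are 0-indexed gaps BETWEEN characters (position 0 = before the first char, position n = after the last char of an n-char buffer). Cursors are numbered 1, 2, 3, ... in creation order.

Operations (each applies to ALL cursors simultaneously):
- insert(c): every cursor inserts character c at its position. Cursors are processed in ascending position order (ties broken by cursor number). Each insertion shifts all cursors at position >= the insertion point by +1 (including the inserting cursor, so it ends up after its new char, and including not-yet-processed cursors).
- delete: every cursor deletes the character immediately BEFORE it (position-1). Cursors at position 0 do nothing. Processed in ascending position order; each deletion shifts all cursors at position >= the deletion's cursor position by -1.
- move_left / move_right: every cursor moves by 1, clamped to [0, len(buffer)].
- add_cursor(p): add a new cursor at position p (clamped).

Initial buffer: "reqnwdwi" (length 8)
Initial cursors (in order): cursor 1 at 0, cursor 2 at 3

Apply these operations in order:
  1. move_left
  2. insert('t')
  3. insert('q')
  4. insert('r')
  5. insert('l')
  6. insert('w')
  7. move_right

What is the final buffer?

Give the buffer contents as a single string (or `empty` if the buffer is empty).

Answer: tqrlwretqrlwqnwdwi

Derivation:
After op 1 (move_left): buffer="reqnwdwi" (len 8), cursors c1@0 c2@2, authorship ........
After op 2 (insert('t')): buffer="tretqnwdwi" (len 10), cursors c1@1 c2@4, authorship 1..2......
After op 3 (insert('q')): buffer="tqretqqnwdwi" (len 12), cursors c1@2 c2@6, authorship 11..22......
After op 4 (insert('r')): buffer="tqrretqrqnwdwi" (len 14), cursors c1@3 c2@8, authorship 111..222......
After op 5 (insert('l')): buffer="tqrlretqrlqnwdwi" (len 16), cursors c1@4 c2@10, authorship 1111..2222......
After op 6 (insert('w')): buffer="tqrlwretqrlwqnwdwi" (len 18), cursors c1@5 c2@12, authorship 11111..22222......
After op 7 (move_right): buffer="tqrlwretqrlwqnwdwi" (len 18), cursors c1@6 c2@13, authorship 11111..22222......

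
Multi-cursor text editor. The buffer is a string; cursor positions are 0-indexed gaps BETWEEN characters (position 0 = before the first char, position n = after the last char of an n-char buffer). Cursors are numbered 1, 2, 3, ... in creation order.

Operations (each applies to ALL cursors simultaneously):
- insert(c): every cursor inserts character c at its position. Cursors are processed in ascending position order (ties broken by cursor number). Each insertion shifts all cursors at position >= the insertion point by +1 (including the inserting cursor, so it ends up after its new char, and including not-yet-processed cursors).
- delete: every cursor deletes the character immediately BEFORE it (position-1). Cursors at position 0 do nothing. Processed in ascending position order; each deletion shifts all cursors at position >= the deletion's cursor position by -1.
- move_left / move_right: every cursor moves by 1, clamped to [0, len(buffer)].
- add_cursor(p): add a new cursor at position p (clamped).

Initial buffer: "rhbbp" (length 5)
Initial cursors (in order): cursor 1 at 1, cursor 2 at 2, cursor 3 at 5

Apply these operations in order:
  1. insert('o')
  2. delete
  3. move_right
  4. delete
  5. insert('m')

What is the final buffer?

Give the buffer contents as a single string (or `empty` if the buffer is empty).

Answer: rmmbm

Derivation:
After op 1 (insert('o')): buffer="rohobbpo" (len 8), cursors c1@2 c2@4 c3@8, authorship .1.2...3
After op 2 (delete): buffer="rhbbp" (len 5), cursors c1@1 c2@2 c3@5, authorship .....
After op 3 (move_right): buffer="rhbbp" (len 5), cursors c1@2 c2@3 c3@5, authorship .....
After op 4 (delete): buffer="rb" (len 2), cursors c1@1 c2@1 c3@2, authorship ..
After op 5 (insert('m')): buffer="rmmbm" (len 5), cursors c1@3 c2@3 c3@5, authorship .12.3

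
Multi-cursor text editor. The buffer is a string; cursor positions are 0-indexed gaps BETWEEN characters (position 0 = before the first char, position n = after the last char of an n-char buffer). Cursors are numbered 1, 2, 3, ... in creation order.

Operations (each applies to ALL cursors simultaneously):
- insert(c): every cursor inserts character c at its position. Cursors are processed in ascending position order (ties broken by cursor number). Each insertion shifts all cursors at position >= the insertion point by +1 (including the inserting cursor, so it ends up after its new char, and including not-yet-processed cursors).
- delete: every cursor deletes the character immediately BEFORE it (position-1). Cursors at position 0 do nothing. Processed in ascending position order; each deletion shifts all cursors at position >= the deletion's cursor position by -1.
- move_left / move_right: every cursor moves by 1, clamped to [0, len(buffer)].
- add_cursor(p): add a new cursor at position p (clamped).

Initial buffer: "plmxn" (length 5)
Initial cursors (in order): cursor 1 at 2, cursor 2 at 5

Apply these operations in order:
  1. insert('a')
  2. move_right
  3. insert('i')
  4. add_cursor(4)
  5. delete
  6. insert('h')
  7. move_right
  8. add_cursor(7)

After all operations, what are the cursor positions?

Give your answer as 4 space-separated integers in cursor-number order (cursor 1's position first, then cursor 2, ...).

Answer: 6 9 6 7

Derivation:
After op 1 (insert('a')): buffer="plamxna" (len 7), cursors c1@3 c2@7, authorship ..1...2
After op 2 (move_right): buffer="plamxna" (len 7), cursors c1@4 c2@7, authorship ..1...2
After op 3 (insert('i')): buffer="plamixnai" (len 9), cursors c1@5 c2@9, authorship ..1.1..22
After op 4 (add_cursor(4)): buffer="plamixnai" (len 9), cursors c3@4 c1@5 c2@9, authorship ..1.1..22
After op 5 (delete): buffer="plaxna" (len 6), cursors c1@3 c3@3 c2@6, authorship ..1..2
After op 6 (insert('h')): buffer="plahhxnah" (len 9), cursors c1@5 c3@5 c2@9, authorship ..113..22
After op 7 (move_right): buffer="plahhxnah" (len 9), cursors c1@6 c3@6 c2@9, authorship ..113..22
After op 8 (add_cursor(7)): buffer="plahhxnah" (len 9), cursors c1@6 c3@6 c4@7 c2@9, authorship ..113..22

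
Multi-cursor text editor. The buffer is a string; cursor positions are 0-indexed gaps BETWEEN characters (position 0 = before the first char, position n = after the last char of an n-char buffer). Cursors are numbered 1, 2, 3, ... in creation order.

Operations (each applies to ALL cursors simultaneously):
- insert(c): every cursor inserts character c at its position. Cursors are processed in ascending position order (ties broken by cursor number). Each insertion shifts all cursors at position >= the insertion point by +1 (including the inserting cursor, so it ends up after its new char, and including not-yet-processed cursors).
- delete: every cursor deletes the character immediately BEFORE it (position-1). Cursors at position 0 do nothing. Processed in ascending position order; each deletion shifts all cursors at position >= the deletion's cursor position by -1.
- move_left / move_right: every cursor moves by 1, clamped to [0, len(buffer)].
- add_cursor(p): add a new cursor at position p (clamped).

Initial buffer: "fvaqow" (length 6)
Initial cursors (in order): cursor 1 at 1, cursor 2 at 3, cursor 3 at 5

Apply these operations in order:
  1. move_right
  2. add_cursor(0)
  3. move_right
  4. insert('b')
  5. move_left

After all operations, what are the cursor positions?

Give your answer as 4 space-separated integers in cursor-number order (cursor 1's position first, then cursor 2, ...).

After op 1 (move_right): buffer="fvaqow" (len 6), cursors c1@2 c2@4 c3@6, authorship ......
After op 2 (add_cursor(0)): buffer="fvaqow" (len 6), cursors c4@0 c1@2 c2@4 c3@6, authorship ......
After op 3 (move_right): buffer="fvaqow" (len 6), cursors c4@1 c1@3 c2@5 c3@6, authorship ......
After op 4 (insert('b')): buffer="fbvabqobwb" (len 10), cursors c4@2 c1@5 c2@8 c3@10, authorship .4..1..2.3
After op 5 (move_left): buffer="fbvabqobwb" (len 10), cursors c4@1 c1@4 c2@7 c3@9, authorship .4..1..2.3

Answer: 4 7 9 1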